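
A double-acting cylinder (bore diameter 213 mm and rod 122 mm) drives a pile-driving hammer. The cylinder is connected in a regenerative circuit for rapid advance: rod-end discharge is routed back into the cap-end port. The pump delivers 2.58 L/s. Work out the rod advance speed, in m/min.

v ≈ 13.2 m/min

In regeneration the rod-end outflow joins the pump flow into the cap end, so the net volume the pump must supply per unit advance equals the rod cross-section area.
Rod cross-section A_rod = π/4 × (122 mm)² = 11690 mm^2
v = Q_pump / A_rod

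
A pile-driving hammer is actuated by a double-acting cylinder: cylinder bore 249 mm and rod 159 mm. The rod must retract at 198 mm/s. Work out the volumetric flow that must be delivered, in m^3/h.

Q ≈ 20.6 m^3/h

Rod-side annular area A_ann = π/4 × (249² − 159²) = 28840 mm^2
Q = A × v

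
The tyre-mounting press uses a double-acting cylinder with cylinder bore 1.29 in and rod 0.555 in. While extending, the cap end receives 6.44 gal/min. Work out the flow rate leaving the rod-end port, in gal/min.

Q_out ≈ 5.25 gal/min

Cap-side area A_cap = π/4 × (1.29 in)² = 1.307 in^2
Rod-side annular area A_ann = π/4 × (1.29² − 0.555²) = 1.065 in^2
Piston speed v = Q_in/A_cap; rod-end outflow Q_out = v × A_ann = Q_in × A_ann/A_cap.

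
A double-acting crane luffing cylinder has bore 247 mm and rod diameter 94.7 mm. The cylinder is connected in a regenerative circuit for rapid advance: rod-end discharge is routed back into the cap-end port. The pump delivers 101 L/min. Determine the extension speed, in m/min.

v ≈ 14.3 m/min

In regeneration the rod-end outflow joins the pump flow into the cap end, so the net volume the pump must supply per unit advance equals the rod cross-section area.
Rod cross-section A_rod = π/4 × (94.7 mm)² = 7044 mm^2
v = Q_pump / A_rod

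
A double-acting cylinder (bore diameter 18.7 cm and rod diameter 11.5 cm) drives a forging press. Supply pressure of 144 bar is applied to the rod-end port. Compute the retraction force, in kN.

Rod-side annular area A_ann = π/4 × (18.7² − 11.5²) = 170.8 cm^2
On retraction the pressure acts on the annular area (bore minus rod).
F = P × A_ann

F ≈ 246 kN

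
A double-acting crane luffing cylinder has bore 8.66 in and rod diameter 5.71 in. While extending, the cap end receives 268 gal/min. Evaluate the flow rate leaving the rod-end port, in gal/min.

Cap-side area A_cap = π/4 × (8.66 in)² = 58.90 in^2
Rod-side annular area A_ann = π/4 × (8.66² − 5.71²) = 33.29 in^2
Piston speed v = Q_in/A_cap; rod-end outflow Q_out = v × A_ann = Q_in × A_ann/A_cap.

Q_out ≈ 151 gal/min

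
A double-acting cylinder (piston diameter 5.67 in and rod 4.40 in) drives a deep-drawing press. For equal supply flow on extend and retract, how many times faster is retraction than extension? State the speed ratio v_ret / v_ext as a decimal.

Cap-side area A_cap = π/4 × (5.67 in)² = 25.25 in^2
Rod-side annular area A_ann = π/4 × (5.67² − 4.40²) = 10.04 in^2
For equal Q, v ∝ 1/A, so v_ret/v_ext = A_cap/A_ann.

v_ret/v_ext ≈ 2.51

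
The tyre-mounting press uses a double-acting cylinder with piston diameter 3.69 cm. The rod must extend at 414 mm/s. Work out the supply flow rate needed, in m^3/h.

Cap-side area A_cap = π/4 × (3.69 cm)² = 10.69 cm^2
Q = A × v

Q ≈ 1.59 m^3/h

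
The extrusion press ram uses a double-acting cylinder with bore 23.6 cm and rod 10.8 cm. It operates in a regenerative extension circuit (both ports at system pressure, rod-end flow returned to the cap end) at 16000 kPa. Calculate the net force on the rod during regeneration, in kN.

With equal pressure on both faces, forces on the annular region cancel; the net push is pressure × rod cross-section.
Rod cross-section A_rod = π/4 × (10.8 cm)² = 91.61 cm^2
F = P × A_rod

F ≈ 147 kN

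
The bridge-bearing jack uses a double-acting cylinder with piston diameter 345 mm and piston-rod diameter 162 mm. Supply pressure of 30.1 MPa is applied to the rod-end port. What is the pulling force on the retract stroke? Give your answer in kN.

Rod-side annular area A_ann = π/4 × (345² − 162²) = 72870 mm^2
On retraction the pressure acts on the annular area (bore minus rod).
F = P × A_ann

F ≈ 2190 kN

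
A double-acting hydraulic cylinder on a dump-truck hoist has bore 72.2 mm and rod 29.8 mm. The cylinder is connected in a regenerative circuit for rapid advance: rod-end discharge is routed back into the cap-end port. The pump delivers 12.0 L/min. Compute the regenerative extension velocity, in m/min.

v ≈ 17.2 m/min

In regeneration the rod-end outflow joins the pump flow into the cap end, so the net volume the pump must supply per unit advance equals the rod cross-section area.
Rod cross-section A_rod = π/4 × (29.8 mm)² = 697.5 mm^2
v = Q_pump / A_rod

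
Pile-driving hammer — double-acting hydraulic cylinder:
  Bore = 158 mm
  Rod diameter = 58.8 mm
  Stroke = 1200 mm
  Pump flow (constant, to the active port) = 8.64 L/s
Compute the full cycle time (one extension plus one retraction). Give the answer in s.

t ≈ 5.07 s

Cap-side area A_cap = π/4 × (158 mm)² = 19610 mm^2
Rod-side annular area A_ann = π/4 × (158² − 58.8²) = 16890 mm^2
t_ext = A_cap·L/Q = 2.723 s
t_ret = A_ann·L/Q = 2.346 s
t_cycle = t_ext + t_ret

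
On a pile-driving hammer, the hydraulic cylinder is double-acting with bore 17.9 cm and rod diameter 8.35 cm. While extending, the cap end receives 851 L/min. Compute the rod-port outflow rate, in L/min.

Q_out ≈ 666 L/min

Cap-side area A_cap = π/4 × (17.9 cm)² = 251.6 cm^2
Rod-side annular area A_ann = π/4 × (17.9² − 8.35²) = 196.9 cm^2
Piston speed v = Q_in/A_cap; rod-end outflow Q_out = v × A_ann = Q_in × A_ann/A_cap.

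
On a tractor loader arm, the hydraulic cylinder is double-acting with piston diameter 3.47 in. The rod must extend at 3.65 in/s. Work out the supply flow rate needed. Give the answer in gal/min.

Q ≈ 8.97 gal/min

Cap-side area A_cap = π/4 × (3.47 in)² = 9.457 in^2
Q = A × v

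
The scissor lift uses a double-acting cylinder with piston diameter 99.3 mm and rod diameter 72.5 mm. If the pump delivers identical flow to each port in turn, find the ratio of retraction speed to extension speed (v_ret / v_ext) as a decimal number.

v_ret/v_ext ≈ 2.14

Cap-side area A_cap = π/4 × (99.3 mm)² = 7744 mm^2
Rod-side annular area A_ann = π/4 × (99.3² − 72.5²) = 3616 mm^2
For equal Q, v ∝ 1/A, so v_ret/v_ext = A_cap/A_ann.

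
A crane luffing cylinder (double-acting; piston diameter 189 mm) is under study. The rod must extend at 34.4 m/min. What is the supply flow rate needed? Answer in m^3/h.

Q ≈ 57.9 m^3/h

Cap-side area A_cap = π/4 × (189 mm)² = 28060 mm^2
Q = A × v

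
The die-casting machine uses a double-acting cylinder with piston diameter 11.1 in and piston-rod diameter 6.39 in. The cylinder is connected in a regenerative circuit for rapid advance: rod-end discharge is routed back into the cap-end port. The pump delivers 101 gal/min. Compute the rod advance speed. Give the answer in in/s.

In regeneration the rod-end outflow joins the pump flow into the cap end, so the net volume the pump must supply per unit advance equals the rod cross-section area.
Rod cross-section A_rod = π/4 × (6.39 in)² = 32.07 in^2
v = Q_pump / A_rod

v ≈ 12.1 in/s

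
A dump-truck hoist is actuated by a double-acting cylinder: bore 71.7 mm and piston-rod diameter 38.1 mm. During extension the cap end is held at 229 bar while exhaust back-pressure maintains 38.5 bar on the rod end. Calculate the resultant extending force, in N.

F ≈ 81300 N

Cap-side area A_cap = π/4 × (71.7 mm)² = 4038 mm^2
Rod-side annular area A_ann = π/4 × (71.7² − 38.1²) = 2898 mm^2
Net thrust = P_cap·A_cap − P_rod·A_ann = 92460 N − 11160 N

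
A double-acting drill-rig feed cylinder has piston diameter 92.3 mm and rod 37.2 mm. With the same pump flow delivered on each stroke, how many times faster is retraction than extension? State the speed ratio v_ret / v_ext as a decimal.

v_ret/v_ext ≈ 1.19

Cap-side area A_cap = π/4 × (92.3 mm)² = 6691 mm^2
Rod-side annular area A_ann = π/4 × (92.3² − 37.2²) = 5604 mm^2
For equal Q, v ∝ 1/A, so v_ret/v_ext = A_cap/A_ann.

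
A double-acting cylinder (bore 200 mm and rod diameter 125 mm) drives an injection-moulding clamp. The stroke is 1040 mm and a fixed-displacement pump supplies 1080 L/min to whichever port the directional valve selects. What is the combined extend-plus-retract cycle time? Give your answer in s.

Cap-side area A_cap = π/4 × (200 mm)² = 31420 mm^2
Rod-side annular area A_ann = π/4 × (200² − 125²) = 19140 mm^2
t_ext = A_cap·L/Q = 1.815 s
t_ret = A_ann·L/Q = 1.106 s
t_cycle = t_ext + t_ret

t ≈ 2.92 s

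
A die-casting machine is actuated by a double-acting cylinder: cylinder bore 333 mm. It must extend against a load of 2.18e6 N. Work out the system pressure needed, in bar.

P ≈ 250 bar

Cap-side area A_cap = π/4 × (333 mm)² = 87090 mm^2
P = F / A = 2.18e6 N / A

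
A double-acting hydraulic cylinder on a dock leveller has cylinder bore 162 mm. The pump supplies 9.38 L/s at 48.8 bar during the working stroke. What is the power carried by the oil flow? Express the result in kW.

Hydraulic power = P × Q

W ≈ 45.8 kW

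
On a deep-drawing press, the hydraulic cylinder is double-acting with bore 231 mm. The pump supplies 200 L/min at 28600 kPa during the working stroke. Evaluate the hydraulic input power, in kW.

Hydraulic power = P × Q

W ≈ 95.3 kW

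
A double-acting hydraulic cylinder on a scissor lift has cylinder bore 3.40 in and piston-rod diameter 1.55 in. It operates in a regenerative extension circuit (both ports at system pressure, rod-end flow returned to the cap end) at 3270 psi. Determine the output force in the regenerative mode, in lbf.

With equal pressure on both faces, forces on the annular region cancel; the net push is pressure × rod cross-section.
Rod cross-section A_rod = π/4 × (1.55 in)² = 1.887 in^2
F = P × A_rod

F ≈ 6170 lbf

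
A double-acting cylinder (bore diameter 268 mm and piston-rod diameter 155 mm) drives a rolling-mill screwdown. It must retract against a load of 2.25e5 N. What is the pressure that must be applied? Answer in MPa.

Rod-side annular area A_ann = π/4 × (268² − 155²) = 37540 mm^2
Retraction: pressure acts on the annular area.
P = F / A = 2.25e5 N / A

P ≈ 5.99 MPa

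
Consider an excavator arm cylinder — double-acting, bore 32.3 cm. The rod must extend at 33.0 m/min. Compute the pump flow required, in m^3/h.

Q ≈ 162 m^3/h

Cap-side area A_cap = π/4 × (32.3 cm)² = 819.4 cm^2
Q = A × v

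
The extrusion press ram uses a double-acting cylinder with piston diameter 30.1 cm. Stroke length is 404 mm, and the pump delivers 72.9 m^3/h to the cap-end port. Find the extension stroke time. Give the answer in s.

t ≈ 1.42 s

Cap-side area A_cap = π/4 × (30.1 cm)² = 711.6 cm^2
Swept volume V = A × L; t = V / Q = A·L / Q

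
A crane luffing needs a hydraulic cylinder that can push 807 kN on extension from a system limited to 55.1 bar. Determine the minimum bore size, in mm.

Extension force acts on the full piston face: F = P × (π/4)D².
D = √(4F / (πP)) = √(4 × 807 kN / (π × 55.1 bar))

D ≈ 432 mm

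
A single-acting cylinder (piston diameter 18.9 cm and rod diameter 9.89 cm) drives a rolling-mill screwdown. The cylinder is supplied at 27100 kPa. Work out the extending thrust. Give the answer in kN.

Cap-side area A_cap = π/4 × (18.9 cm)² = 280.6 cm^2
F = P × A_cap = 27100 kPa × A_cap

F ≈ 760 kN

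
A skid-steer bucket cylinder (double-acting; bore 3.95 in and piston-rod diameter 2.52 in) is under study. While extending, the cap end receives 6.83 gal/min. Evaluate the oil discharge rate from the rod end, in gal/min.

Q_out ≈ 4.05 gal/min

Cap-side area A_cap = π/4 × (3.95 in)² = 12.25 in^2
Rod-side annular area A_ann = π/4 × (3.95² − 2.52²) = 7.267 in^2
Piston speed v = Q_in/A_cap; rod-end outflow Q_out = v × A_ann = Q_in × A_ann/A_cap.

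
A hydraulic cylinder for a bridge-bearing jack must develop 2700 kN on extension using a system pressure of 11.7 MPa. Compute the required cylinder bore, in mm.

D ≈ 542 mm

Extension force acts on the full piston face: F = P × (π/4)D².
D = √(4F / (πP)) = √(4 × 2700 kN / (π × 11.7 MPa))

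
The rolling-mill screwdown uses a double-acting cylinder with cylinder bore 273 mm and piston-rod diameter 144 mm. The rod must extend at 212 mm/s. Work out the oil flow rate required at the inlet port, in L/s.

Cap-side area A_cap = π/4 × (273 mm)² = 58530 mm^2
Q = A × v

Q ≈ 12.4 L/s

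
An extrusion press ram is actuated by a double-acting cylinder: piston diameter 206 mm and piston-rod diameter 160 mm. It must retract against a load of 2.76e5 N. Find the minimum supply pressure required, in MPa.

P ≈ 20.9 MPa

Rod-side annular area A_ann = π/4 × (206² − 160²) = 13220 mm^2
Retraction: pressure acts on the annular area.
P = F / A = 2.76e5 N / A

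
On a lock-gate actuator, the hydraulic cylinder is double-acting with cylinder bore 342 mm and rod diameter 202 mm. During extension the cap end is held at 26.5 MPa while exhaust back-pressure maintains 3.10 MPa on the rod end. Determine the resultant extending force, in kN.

F ≈ 2250 kN

Cap-side area A_cap = π/4 × (342 mm)² = 91860 mm^2
Rod-side annular area A_ann = π/4 × (342² − 202²) = 59820 mm^2
Net thrust = P_cap·A_cap − P_rod·A_ann = 2434 kN − 185.4 kN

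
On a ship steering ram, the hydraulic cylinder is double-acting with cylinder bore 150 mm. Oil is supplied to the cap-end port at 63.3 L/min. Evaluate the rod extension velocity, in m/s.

v ≈ 0.0597 m/s

Cap-side area A_cap = π/4 × (150 mm)² = 17670 mm^2
v = Q / A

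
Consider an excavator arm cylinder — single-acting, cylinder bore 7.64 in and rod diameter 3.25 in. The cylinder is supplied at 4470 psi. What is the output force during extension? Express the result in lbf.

F ≈ 2.05e5 lbf

Cap-side area A_cap = π/4 × (7.64 in)² = 45.84 in^2
F = P × A_cap = 4470 psi × A_cap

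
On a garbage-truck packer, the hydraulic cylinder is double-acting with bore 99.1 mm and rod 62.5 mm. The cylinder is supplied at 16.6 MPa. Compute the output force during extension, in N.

Cap-side area A_cap = π/4 × (99.1 mm)² = 7713 mm^2
F = P × A_cap = 16.6 MPa × A_cap

F ≈ 1.28e5 N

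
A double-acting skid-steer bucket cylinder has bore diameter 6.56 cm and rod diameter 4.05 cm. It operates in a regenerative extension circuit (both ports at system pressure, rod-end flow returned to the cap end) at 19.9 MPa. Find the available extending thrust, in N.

With equal pressure on both faces, forces on the annular region cancel; the net push is pressure × rod cross-section.
Rod cross-section A_rod = π/4 × (4.05 cm)² = 12.88 cm^2
F = P × A_rod

F ≈ 25600 N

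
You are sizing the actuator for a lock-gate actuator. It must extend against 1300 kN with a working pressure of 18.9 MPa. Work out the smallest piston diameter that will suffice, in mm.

Extension force acts on the full piston face: F = P × (π/4)D².
D = √(4F / (πP)) = √(4 × 1300 kN / (π × 18.9 MPa))

D ≈ 296 mm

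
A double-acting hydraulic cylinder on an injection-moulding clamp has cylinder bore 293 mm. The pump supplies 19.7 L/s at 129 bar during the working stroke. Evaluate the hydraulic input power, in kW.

W ≈ 254 kW

Hydraulic power = P × Q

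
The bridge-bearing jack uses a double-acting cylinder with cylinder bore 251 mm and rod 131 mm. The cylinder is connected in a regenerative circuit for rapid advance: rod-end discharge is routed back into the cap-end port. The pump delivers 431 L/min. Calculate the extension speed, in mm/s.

v ≈ 533 mm/s

In regeneration the rod-end outflow joins the pump flow into the cap end, so the net volume the pump must supply per unit advance equals the rod cross-section area.
Rod cross-section A_rod = π/4 × (131 mm)² = 13480 mm^2
v = Q_pump / A_rod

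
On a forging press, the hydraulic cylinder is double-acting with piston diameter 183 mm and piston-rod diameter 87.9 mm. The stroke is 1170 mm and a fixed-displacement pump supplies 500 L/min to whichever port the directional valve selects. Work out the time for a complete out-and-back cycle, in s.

t ≈ 6.53 s

Cap-side area A_cap = π/4 × (183 mm)² = 26300 mm^2
Rod-side annular area A_ann = π/4 × (183² − 87.9²) = 20230 mm^2
t_ext = A_cap·L/Q = 3.693 s
t_ret = A_ann·L/Q = 2.841 s
t_cycle = t_ext + t_ret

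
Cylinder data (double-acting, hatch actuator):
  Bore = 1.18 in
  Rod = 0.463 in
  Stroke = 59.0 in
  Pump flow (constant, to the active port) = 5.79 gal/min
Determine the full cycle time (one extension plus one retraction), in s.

Cap-side area A_cap = π/4 × (1.18 in)² = 1.094 in^2
Rod-side annular area A_ann = π/4 × (1.18² − 0.463²) = 0.9252 in^2
t_ext = A_cap·L/Q = 2.894 s
t_ret = A_ann·L/Q = 2.449 s
t_cycle = t_ext + t_ret

t ≈ 5.34 s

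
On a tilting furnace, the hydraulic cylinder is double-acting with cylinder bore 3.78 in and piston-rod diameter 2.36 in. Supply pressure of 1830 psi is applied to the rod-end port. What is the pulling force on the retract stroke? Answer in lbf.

F ≈ 12500 lbf

Rod-side annular area A_ann = π/4 × (3.78² − 2.36²) = 6.848 in^2
On retraction the pressure acts on the annular area (bore minus rod).
F = P × A_ann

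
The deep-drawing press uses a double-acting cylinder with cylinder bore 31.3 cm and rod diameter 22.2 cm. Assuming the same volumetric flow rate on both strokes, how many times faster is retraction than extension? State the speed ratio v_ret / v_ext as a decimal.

v_ret/v_ext ≈ 2.01

Cap-side area A_cap = π/4 × (31.3 cm)² = 769.4 cm^2
Rod-side annular area A_ann = π/4 × (31.3² − 22.2²) = 382.4 cm^2
For equal Q, v ∝ 1/A, so v_ret/v_ext = A_cap/A_ann.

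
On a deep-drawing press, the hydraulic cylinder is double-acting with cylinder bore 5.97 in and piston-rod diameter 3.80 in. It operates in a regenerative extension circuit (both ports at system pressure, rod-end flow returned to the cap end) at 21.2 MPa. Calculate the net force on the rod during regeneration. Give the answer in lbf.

With equal pressure on both faces, forces on the annular region cancel; the net push is pressure × rod cross-section.
Rod cross-section A_rod = π/4 × (3.80 in)² = 11.34 in^2
F = P × A_rod

F ≈ 34900 lbf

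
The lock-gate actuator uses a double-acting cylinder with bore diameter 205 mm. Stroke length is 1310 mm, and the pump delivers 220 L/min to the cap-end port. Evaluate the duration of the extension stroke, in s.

Cap-side area A_cap = π/4 × (205 mm)² = 33010 mm^2
Swept volume V = A × L; t = V / Q = A·L / Q

t ≈ 11.8 s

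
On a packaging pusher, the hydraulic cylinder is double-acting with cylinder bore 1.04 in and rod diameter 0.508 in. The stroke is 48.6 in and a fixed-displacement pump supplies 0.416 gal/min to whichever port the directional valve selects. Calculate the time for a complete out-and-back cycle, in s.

Cap-side area A_cap = π/4 × (1.04 in)² = 0.8495 in^2
Rod-side annular area A_ann = π/4 × (1.04² − 0.508²) = 0.6468 in^2
t_ext = A_cap·L/Q = 25.78 s
t_ret = A_ann·L/Q = 19.63 s
t_cycle = t_ext + t_ret

t ≈ 45.4 s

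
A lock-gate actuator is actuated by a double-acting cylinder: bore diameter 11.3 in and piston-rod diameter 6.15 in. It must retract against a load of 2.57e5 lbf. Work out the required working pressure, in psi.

P ≈ 3640 psi

Rod-side annular area A_ann = π/4 × (11.3² − 6.15²) = 70.58 in^2
Retraction: pressure acts on the annular area.
P = F / A = 2.57e5 lbf / A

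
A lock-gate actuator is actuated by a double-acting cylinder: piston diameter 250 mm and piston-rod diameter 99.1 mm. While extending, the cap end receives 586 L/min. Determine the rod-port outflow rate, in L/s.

Cap-side area A_cap = π/4 × (250 mm)² = 49090 mm^2
Rod-side annular area A_ann = π/4 × (250² − 99.1²) = 41370 mm^2
Piston speed v = Q_in/A_cap; rod-end outflow Q_out = v × A_ann = Q_in × A_ann/A_cap.

Q_out ≈ 8.23 L/s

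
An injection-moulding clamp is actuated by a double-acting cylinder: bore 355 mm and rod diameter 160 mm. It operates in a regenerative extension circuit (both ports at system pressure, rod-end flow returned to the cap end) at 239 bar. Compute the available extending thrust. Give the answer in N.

With equal pressure on both faces, forces on the annular region cancel; the net push is pressure × rod cross-section.
Rod cross-section A_rod = π/4 × (160 mm)² = 20110 mm^2
F = P × A_rod

F ≈ 4.81e5 N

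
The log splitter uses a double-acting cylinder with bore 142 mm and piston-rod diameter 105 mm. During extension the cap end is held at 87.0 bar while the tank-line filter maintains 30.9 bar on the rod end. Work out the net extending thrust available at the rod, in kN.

F ≈ 116 kN

Cap-side area A_cap = π/4 × (142 mm)² = 15840 mm^2
Rod-side annular area A_ann = π/4 × (142² − 105²) = 7178 mm^2
Net thrust = P_cap·A_cap − P_rod·A_ann = 137.8 kN − 22.18 kN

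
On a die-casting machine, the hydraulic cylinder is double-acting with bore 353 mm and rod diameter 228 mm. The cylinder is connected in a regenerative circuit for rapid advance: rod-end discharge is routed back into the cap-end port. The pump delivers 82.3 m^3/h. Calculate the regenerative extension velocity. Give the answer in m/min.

v ≈ 33.6 m/min

In regeneration the rod-end outflow joins the pump flow into the cap end, so the net volume the pump must supply per unit advance equals the rod cross-section area.
Rod cross-section A_rod = π/4 × (228 mm)² = 40830 mm^2
v = Q_pump / A_rod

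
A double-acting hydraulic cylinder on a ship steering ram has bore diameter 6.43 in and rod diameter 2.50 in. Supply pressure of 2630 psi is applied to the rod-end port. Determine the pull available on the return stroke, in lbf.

Rod-side annular area A_ann = π/4 × (6.43² − 2.50²) = 27.56 in^2
On retraction the pressure acts on the annular area (bore minus rod).
F = P × A_ann

F ≈ 72500 lbf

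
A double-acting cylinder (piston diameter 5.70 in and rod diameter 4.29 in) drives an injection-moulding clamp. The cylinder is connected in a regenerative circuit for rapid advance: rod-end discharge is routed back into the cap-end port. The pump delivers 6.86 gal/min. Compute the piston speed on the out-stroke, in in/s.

In regeneration the rod-end outflow joins the pump flow into the cap end, so the net volume the pump must supply per unit advance equals the rod cross-section area.
Rod cross-section A_rod = π/4 × (4.29 in)² = 14.45 in^2
v = Q_pump / A_rod

v ≈ 1.83 in/s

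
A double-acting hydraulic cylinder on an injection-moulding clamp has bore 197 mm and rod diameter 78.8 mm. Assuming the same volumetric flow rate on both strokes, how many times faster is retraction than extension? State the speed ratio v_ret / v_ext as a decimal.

v_ret/v_ext ≈ 1.19

Cap-side area A_cap = π/4 × (197 mm)² = 30480 mm^2
Rod-side annular area A_ann = π/4 × (197² − 78.8²) = 25600 mm^2
For equal Q, v ∝ 1/A, so v_ret/v_ext = A_cap/A_ann.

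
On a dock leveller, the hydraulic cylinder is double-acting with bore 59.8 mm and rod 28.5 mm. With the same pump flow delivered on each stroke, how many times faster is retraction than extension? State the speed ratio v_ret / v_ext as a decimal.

v_ret/v_ext ≈ 1.29

Cap-side area A_cap = π/4 × (59.8 mm)² = 2809 mm^2
Rod-side annular area A_ann = π/4 × (59.8² − 28.5²) = 2171 mm^2
For equal Q, v ∝ 1/A, so v_ret/v_ext = A_cap/A_ann.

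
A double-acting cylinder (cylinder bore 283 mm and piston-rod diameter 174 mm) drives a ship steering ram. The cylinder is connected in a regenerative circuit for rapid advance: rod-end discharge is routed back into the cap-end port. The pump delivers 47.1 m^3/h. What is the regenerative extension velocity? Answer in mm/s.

In regeneration the rod-end outflow joins the pump flow into the cap end, so the net volume the pump must supply per unit advance equals the rod cross-section area.
Rod cross-section A_rod = π/4 × (174 mm)² = 23780 mm^2
v = Q_pump / A_rod

v ≈ 550 mm/s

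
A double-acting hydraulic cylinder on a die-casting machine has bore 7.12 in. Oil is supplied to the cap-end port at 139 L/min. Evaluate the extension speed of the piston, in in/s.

Cap-side area A_cap = π/4 × (7.12 in)² = 39.82 in^2
v = Q / A

v ≈ 3.55 in/s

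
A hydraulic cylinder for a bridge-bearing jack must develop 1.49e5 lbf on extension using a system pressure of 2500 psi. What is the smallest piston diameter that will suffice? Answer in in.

Extension force acts on the full piston face: F = P × (π/4)D².
D = √(4F / (πP)) = √(4 × 1.49e5 lbf / (π × 2500 psi))

D ≈ 8.71 in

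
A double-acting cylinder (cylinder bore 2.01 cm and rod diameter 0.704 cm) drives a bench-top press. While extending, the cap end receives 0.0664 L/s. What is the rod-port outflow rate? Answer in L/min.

Q_out ≈ 3.50 L/min

Cap-side area A_cap = π/4 × (2.01 cm)² = 3.173 cm^2
Rod-side annular area A_ann = π/4 × (2.01² − 0.704²) = 2.784 cm^2
Piston speed v = Q_in/A_cap; rod-end outflow Q_out = v × A_ann = Q_in × A_ann/A_cap.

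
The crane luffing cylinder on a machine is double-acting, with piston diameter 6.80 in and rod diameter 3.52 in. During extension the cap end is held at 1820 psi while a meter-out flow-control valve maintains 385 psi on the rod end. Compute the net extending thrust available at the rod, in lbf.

F ≈ 55900 lbf

Cap-side area A_cap = π/4 × (6.80 in)² = 36.32 in^2
Rod-side annular area A_ann = π/4 × (6.80² − 3.52²) = 26.59 in^2
Net thrust = P_cap·A_cap − P_rod·A_ann = 66100 lbf − 10240 lbf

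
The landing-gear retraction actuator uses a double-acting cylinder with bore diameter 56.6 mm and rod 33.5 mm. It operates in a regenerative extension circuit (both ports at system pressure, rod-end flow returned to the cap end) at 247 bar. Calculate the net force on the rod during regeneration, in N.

F ≈ 21800 N

With equal pressure on both faces, forces on the annular region cancel; the net push is pressure × rod cross-section.
Rod cross-section A_rod = π/4 × (33.5 mm)² = 881.4 mm^2
F = P × A_rod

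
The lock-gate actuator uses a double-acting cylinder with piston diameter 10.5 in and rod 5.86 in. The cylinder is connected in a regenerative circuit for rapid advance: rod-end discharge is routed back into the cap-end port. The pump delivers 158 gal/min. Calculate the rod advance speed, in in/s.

v ≈ 22.6 in/s

In regeneration the rod-end outflow joins the pump flow into the cap end, so the net volume the pump must supply per unit advance equals the rod cross-section area.
Rod cross-section A_rod = π/4 × (5.86 in)² = 26.97 in^2
v = Q_pump / A_rod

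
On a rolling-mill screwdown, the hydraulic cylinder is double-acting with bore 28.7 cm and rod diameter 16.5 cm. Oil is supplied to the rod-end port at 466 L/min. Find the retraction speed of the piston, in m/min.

v ≈ 10.8 m/min

Rod-side annular area A_ann = π/4 × (28.7² − 16.5²) = 433.1 cm^2
Flow into the rod-end port fills the annular volume.
v = Q / A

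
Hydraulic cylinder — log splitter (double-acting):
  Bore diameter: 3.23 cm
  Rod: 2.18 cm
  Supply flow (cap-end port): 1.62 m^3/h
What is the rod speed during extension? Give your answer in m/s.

Cap-side area A_cap = π/4 × (3.23 cm)² = 8.194 cm^2
v = Q / A

v ≈ 0.549 m/s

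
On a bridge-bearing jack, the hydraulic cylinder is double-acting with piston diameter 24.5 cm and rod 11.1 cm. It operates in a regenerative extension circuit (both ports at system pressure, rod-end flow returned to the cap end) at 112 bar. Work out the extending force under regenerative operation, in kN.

F ≈ 108 kN

With equal pressure on both faces, forces on the annular region cancel; the net push is pressure × rod cross-section.
Rod cross-section A_rod = π/4 × (11.1 cm)² = 96.77 cm^2
F = P × A_rod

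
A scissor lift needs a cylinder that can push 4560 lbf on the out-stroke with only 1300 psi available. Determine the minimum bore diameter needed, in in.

D ≈ 2.11 in

Extension force acts on the full piston face: F = P × (π/4)D².
D = √(4F / (πP)) = √(4 × 4560 lbf / (π × 1300 psi))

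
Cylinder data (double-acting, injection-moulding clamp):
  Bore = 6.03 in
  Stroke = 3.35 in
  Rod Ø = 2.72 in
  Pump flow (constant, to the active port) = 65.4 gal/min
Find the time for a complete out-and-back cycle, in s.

Cap-side area A_cap = π/4 × (6.03 in)² = 28.56 in^2
Rod-side annular area A_ann = π/4 × (6.03² − 2.72²) = 22.75 in^2
t_ext = A_cap·L/Q = 0.3800 s
t_ret = A_ann·L/Q = 0.3026 s
t_cycle = t_ext + t_ret

t ≈ 0.683 s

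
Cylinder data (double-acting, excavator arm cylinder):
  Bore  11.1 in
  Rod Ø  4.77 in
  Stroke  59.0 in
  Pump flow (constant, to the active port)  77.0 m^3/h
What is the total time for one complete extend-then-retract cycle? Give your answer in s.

t ≈ 7.94 s

Cap-side area A_cap = π/4 × (11.1 in)² = 96.77 in^2
Rod-side annular area A_ann = π/4 × (11.1² − 4.77²) = 78.90 in^2
t_ext = A_cap·L/Q = 4.374 s
t_ret = A_ann·L/Q = 3.566 s
t_cycle = t_ext + t_ret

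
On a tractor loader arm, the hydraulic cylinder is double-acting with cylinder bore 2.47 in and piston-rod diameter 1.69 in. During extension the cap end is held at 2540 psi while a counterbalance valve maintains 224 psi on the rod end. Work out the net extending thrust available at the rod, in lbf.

F ≈ 11600 lbf

Cap-side area A_cap = π/4 × (2.47 in)² = 4.792 in^2
Rod-side annular area A_ann = π/4 × (2.47² − 1.69²) = 2.548 in^2
Net thrust = P_cap·A_cap − P_rod·A_ann = 12170 lbf − 570.9 lbf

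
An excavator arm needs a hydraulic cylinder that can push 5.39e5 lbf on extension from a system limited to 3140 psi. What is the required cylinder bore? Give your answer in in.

D ≈ 14.8 in

Extension force acts on the full piston face: F = P × (π/4)D².
D = √(4F / (πP)) = √(4 × 5.39e5 lbf / (π × 3140 psi))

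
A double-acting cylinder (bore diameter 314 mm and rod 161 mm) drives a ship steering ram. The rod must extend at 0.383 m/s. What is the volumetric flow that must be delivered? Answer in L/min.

Cap-side area A_cap = π/4 × (314 mm)² = 77440 mm^2
Q = A × v

Q ≈ 1780 L/min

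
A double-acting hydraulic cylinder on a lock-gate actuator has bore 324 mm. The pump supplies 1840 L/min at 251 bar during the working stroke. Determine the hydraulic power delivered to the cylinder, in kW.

W ≈ 770 kW

Hydraulic power = P × Q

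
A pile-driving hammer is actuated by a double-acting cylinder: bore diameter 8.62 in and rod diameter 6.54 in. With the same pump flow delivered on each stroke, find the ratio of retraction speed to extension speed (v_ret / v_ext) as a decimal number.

Cap-side area A_cap = π/4 × (8.62 in)² = 58.36 in^2
Rod-side annular area A_ann = π/4 × (8.62² − 6.54²) = 24.77 in^2
For equal Q, v ∝ 1/A, so v_ret/v_ext = A_cap/A_ann.

v_ret/v_ext ≈ 2.36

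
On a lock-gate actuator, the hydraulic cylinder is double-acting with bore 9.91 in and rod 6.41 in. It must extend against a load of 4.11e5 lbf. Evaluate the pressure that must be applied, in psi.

Cap-side area A_cap = π/4 × (9.91 in)² = 77.13 in^2
P = F / A = 4.11e5 lbf / A

P ≈ 5330 psi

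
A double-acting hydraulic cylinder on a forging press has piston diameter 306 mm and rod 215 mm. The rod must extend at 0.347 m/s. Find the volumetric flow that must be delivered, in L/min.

Q ≈ 1530 L/min

Cap-side area A_cap = π/4 × (306 mm)² = 73540 mm^2
Q = A × v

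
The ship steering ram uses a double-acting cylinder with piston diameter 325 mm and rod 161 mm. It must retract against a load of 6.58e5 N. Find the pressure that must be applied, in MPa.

P ≈ 10.5 MPa

Rod-side annular area A_ann = π/4 × (325² − 161²) = 62600 mm^2
Retraction: pressure acts on the annular area.
P = F / A = 6.58e5 N / A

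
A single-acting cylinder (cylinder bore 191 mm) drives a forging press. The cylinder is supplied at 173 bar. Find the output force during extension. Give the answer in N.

F ≈ 4.96e5 N

Cap-side area A_cap = π/4 × (191 mm)² = 28650 mm^2
F = P × A_cap = 173 bar × A_cap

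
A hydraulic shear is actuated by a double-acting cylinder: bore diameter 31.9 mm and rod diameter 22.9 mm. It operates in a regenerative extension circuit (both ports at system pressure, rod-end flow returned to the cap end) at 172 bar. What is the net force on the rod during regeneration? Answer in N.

F ≈ 7080 N

With equal pressure on both faces, forces on the annular region cancel; the net push is pressure × rod cross-section.
Rod cross-section A_rod = π/4 × (22.9 mm)² = 411.9 mm^2
F = P × A_rod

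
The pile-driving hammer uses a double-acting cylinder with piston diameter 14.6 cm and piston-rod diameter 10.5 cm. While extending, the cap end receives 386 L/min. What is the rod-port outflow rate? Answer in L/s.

Cap-side area A_cap = π/4 × (14.6 cm)² = 167.4 cm^2
Rod-side annular area A_ann = π/4 × (14.6² − 10.5²) = 80.83 cm^2
Piston speed v = Q_in/A_cap; rod-end outflow Q_out = v × A_ann = Q_in × A_ann/A_cap.

Q_out ≈ 3.11 L/s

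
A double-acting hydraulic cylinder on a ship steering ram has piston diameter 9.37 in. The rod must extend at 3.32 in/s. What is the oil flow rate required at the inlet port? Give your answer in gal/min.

Q ≈ 59.5 gal/min

Cap-side area A_cap = π/4 × (9.37 in)² = 68.96 in^2
Q = A × v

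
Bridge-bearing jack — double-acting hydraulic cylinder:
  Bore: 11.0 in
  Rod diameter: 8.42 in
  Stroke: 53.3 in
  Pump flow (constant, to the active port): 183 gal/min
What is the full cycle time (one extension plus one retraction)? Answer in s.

Cap-side area A_cap = π/4 × (11.0 in)² = 95.03 in^2
Rod-side annular area A_ann = π/4 × (11.0² − 8.42²) = 39.35 in^2
t_ext = A_cap·L/Q = 7.189 s
t_ret = A_ann·L/Q = 2.977 s
t_cycle = t_ext + t_ret

t ≈ 10.2 s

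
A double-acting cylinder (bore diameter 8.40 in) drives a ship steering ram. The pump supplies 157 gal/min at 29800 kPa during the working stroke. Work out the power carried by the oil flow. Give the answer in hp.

W ≈ 396 hp

Hydraulic power = P × Q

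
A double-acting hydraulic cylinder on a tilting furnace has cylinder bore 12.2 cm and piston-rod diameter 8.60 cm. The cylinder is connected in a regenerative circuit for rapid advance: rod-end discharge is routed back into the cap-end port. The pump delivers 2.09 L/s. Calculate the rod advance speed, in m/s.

In regeneration the rod-end outflow joins the pump flow into the cap end, so the net volume the pump must supply per unit advance equals the rod cross-section area.
Rod cross-section A_rod = π/4 × (8.60 cm)² = 58.09 cm^2
v = Q_pump / A_rod

v ≈ 0.360 m/s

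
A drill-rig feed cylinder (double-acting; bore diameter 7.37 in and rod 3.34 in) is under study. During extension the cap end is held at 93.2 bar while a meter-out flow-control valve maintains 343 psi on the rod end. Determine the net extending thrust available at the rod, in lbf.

F ≈ 46000 lbf

Cap-side area A_cap = π/4 × (7.37 in)² = 42.66 in^2
Rod-side annular area A_ann = π/4 × (7.37² − 3.34²) = 33.90 in^2
Net thrust = P_cap·A_cap − P_rod·A_ann = 57670 lbf − 11630 lbf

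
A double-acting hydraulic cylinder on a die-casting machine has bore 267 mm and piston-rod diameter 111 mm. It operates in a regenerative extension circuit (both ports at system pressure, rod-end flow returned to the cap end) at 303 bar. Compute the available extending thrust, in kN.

F ≈ 293 kN

With equal pressure on both faces, forces on the annular region cancel; the net push is pressure × rod cross-section.
Rod cross-section A_rod = π/4 × (111 mm)² = 9677 mm^2
F = P × A_rod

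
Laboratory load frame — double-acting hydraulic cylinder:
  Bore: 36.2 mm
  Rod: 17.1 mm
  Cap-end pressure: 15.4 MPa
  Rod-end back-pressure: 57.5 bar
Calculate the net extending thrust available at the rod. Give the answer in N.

Cap-side area A_cap = π/4 × (36.2 mm)² = 1029 mm^2
Rod-side annular area A_ann = π/4 × (36.2² − 17.1²) = 799.6 mm^2
Net thrust = P_cap·A_cap − P_rod·A_ann = 15850 N − 4597 N

F ≈ 11300 N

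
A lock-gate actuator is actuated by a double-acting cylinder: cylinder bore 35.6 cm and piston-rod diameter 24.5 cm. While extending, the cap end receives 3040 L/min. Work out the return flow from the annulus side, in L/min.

Cap-side area A_cap = π/4 × (35.6 cm)² = 995.4 cm^2
Rod-side annular area A_ann = π/4 × (35.6² − 24.5²) = 523.9 cm^2
Piston speed v = Q_in/A_cap; rod-end outflow Q_out = v × A_ann = Q_in × A_ann/A_cap.

Q_out ≈ 1600 L/min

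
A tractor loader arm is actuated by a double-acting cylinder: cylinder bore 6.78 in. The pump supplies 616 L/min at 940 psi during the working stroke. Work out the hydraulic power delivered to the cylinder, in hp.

Hydraulic power = P × Q

W ≈ 89.2 hp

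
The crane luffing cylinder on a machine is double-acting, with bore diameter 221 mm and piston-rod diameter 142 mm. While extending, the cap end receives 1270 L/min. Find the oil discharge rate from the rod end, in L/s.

Q_out ≈ 12.4 L/s

Cap-side area A_cap = π/4 × (221 mm)² = 38360 mm^2
Rod-side annular area A_ann = π/4 × (221² − 142²) = 22520 mm^2
Piston speed v = Q_in/A_cap; rod-end outflow Q_out = v × A_ann = Q_in × A_ann/A_cap.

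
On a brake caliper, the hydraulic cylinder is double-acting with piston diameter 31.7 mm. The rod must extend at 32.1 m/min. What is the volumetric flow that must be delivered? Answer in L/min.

Cap-side area A_cap = π/4 × (31.7 mm)² = 789.2 mm^2
Q = A × v

Q ≈ 25.3 L/min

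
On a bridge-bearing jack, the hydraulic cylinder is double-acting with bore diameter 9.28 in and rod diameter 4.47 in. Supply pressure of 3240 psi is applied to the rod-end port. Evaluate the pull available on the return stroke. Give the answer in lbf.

F ≈ 1.68e5 lbf

Rod-side annular area A_ann = π/4 × (9.28² − 4.47²) = 51.94 in^2
On retraction the pressure acts on the annular area (bore minus rod).
F = P × A_ann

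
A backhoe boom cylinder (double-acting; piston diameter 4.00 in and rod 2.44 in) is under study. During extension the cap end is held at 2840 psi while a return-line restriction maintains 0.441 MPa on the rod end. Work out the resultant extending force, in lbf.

F ≈ 35200 lbf

Cap-side area A_cap = π/4 × (4.00 in)² = 12.57 in^2
Rod-side annular area A_ann = π/4 × (4.00² − 2.44²) = 7.890 in^2
Net thrust = P_cap·A_cap − P_rod·A_ann = 35690 lbf − 504.7 lbf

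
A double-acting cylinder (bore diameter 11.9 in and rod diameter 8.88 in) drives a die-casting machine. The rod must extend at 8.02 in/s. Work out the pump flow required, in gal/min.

Cap-side area A_cap = π/4 × (11.9 in)² = 111.2 in^2
Q = A × v

Q ≈ 232 gal/min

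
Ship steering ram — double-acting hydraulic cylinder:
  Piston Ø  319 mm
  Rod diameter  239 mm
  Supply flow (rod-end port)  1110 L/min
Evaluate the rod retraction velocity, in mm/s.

v ≈ 528 mm/s

Rod-side annular area A_ann = π/4 × (319² − 239²) = 35060 mm^2
Flow into the rod-end port fills the annular volume.
v = Q / A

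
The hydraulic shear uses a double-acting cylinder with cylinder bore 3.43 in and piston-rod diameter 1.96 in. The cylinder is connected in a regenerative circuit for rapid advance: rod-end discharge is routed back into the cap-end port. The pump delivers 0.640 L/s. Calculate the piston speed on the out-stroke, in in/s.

v ≈ 12.9 in/s

In regeneration the rod-end outflow joins the pump flow into the cap end, so the net volume the pump must supply per unit advance equals the rod cross-section area.
Rod cross-section A_rod = π/4 × (1.96 in)² = 3.017 in^2
v = Q_pump / A_rod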